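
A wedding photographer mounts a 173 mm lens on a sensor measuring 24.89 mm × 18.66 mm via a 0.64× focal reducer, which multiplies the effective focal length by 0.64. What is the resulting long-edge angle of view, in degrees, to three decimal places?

Effective focal length f = 173 × 0.64 = 110.72 mm.
α = 2·arctan(24.89 / (2 × 110.72)) = 2·arctan(0.11240) ≈ 12.8263°.

12.826°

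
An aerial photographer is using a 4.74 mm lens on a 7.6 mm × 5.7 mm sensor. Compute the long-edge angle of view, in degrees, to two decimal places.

77.44°

Angle of view α = 2·arctan(w/2f) with w = 7.6 mm and f = 4.74 mm.
w/2f = 0.80169; arctan(0.80169) ≈ 38.7187°, so α ≈ 77.4374°.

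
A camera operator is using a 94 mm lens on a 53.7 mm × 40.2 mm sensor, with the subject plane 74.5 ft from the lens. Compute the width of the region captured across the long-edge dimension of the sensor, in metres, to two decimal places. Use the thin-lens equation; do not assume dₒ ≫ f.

12.92 m

dₒ: 74.5 ft × 304.8 mm/ft = 22707.60 mm.
Similar triangles through the lens centre give W/dₒ = w/dᵢ; with 1/f = 1/dₒ + 1/dᵢ this gives W = w·(dₒ − f)/f.
W = 53.7 mm × (22707.6 − 94) / 94 = 53.7 × 240.5702 ≈ 12918.620 mm = 12.9186 m.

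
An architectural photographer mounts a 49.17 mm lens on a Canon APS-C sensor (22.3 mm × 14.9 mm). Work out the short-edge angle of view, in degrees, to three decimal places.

Angle of view α = 2·arctan(h/2f) with h = 14.9 mm and f = 49.17 mm.
h/2f = 0.15152; arctan(0.15152) ≈ 8.6156°, so α ≈ 17.2313°.

17.231°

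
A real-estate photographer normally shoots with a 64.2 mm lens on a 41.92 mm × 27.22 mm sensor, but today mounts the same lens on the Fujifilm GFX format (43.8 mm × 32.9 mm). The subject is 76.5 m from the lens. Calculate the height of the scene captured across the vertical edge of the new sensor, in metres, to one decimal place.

39.2 m

The focal length stays 64.2 mm; the relevant sensor dimension is now h = 32.9 mm. Object distance dₒ = 76.5 m = 76500 mm.
Thin-lens field height W = h·(dₒ − f)/f = 32.9 × (76500 − 64.2)/64.2 ≈ 39170.371 mm = 39.1704 m.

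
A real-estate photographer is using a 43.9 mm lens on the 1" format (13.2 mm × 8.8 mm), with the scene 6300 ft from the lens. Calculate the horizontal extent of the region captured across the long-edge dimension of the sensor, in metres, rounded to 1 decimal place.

dₒ: 6300 ft × 304.8 mm/ft = 1920239.94 mm.
Similar triangles through the lens centre give W/dₒ = w/dᵢ; with 1/f = 1/dₒ + 1/dᵢ this gives W = w·(dₒ − f)/f.
W = 13.2 mm × (1.92024e+06 − 43.9) / 43.9 = 13.2 × 43740.2287 ≈ 577371.018 mm = 577.371 m.

577.4 m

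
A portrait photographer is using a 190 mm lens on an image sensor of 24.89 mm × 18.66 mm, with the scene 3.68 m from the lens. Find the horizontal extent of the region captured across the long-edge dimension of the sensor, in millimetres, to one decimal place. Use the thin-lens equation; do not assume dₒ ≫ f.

dₒ: 3.68 m = 3680 mm.
Similar triangles through the lens centre give W/dₒ = w/dᵢ; with 1/f = 1/dₒ + 1/dᵢ this gives W = w·(dₒ − f)/f.
W = 24.89 mm × (3680 − 190) / 190 = 24.89 × 18.3684 ≈ 457.190 mm.

457.2 mm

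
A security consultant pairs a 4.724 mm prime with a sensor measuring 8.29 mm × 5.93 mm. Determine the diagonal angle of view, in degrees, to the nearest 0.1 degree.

94.3°

Sensor diagonal = √(8.29² + 5.93²) = √103.8890 ≈ 10.1926 mm.
Angle of view α = 2·arctan(d/2f) with d = 10.1926 mm and f = 4.724 mm.
d/2f = 1.07881; arctan(1.07881) ≈ 47.1711°, so α ≈ 94.3422°.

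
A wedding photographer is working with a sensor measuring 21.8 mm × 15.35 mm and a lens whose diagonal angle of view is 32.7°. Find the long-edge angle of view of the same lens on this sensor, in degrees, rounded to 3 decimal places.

26.977°

Sensor diagonal = √(21.8² + 15.35²) = √710.8625 ≈ 26.6620 mm.
From the diagonal AOV: f = 26.6620 / (2·tan(16.35°)) = 26.6620 / 0.58674 ≈ 45.4412 mm.
Long-edge AOV = 2·arctan(21.8 / (2 × 45.4412)) = 2·arctan(0.23987) ≈ 26.9774°.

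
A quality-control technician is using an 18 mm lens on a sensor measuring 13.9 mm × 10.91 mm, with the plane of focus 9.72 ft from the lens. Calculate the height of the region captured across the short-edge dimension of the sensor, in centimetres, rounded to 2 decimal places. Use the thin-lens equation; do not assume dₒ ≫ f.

178.48 cm

dₒ: 9.72 ft × 304.8 mm/ft = 2962.66 mm.
Similar triangles through the lens centre give W/dₒ = h/dᵢ; with 1/f = 1/dₒ + 1/dᵢ this gives W = h·(dₒ − f)/f.
W = 10.91 mm × (2962.66 − 18) / 18 = 10.91 × 163.5920 ≈ 1784.789 mm = 178.479 cm.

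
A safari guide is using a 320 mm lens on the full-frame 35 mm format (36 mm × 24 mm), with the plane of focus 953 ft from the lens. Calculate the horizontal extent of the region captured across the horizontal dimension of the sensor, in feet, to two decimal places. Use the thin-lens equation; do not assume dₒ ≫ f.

107.09 ft

dₒ: 953 ft × 304.8 mm/ft = 290474.39 mm.
Similar triangles through the lens centre give W/dₒ = w/dᵢ; with 1/f = 1/dₒ + 1/dᵢ this gives W = w·(dₒ − f)/f.
W = 36 mm × (290474 − 320) / 320 = 36 × 906.7325 ≈ 32642.369 mm = 32642.369/304.8 ft = 107.094 ft.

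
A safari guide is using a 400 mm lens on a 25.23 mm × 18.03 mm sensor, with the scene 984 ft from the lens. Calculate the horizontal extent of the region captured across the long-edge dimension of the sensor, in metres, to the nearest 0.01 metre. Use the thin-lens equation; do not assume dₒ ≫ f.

dₒ: 984 ft × 304.8 mm/ft = 299923.19 mm.
Similar triangles through the lens centre give W/dₒ = w/dᵢ; with 1/f = 1/dₒ + 1/dᵢ this gives W = w·(dₒ − f)/f.
W = 25.23 mm × (299923 − 400) / 400 = 25.23 × 748.8080 ≈ 18892.425 mm = 18.8924 m.

18.89 m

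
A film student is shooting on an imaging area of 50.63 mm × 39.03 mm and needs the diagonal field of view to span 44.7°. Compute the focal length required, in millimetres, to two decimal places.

77.74 mm

Sensor diagonal = √(50.63² + 39.03²) = √4086.7378 ≈ 63.9276 mm.
From α = 2·arctan(d/2f) we get f = d / (2·tan(α/2)).
With d = 63.9276 mm and α/2 = 22.35°, tan(α/2) ≈ 0.41115, so f ≈ 63.9276 / 0.82230 ≈ 77.7425 mm.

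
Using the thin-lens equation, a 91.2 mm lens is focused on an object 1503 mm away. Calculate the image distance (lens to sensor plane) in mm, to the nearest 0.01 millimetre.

97.09 mm

1/dᵢ = 1/f − 1/dₒ = 1/91.2 − 1/1503 = 0.0102996 mm⁻¹.
dᵢ = 1/0.0102996 ≈ 97.0914 mm.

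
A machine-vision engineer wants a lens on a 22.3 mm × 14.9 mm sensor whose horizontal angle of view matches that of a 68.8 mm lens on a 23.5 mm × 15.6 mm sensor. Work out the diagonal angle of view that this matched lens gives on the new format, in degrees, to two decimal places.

Equal horizontal AOV ⇒ f₂ = f₁ · 22.3/23.5 = 68.8 × 0.94894 ≈ 65.2868 mm.
Sensor diagonal = √(22.3² + 14.9²) = √719.3000 ≈ 26.8198 mm.
Diagonal AOV on the new format = 2·arctan(26.8198 / (2 × 65.2868)) = 2·arctan(0.20540) ≈ 23.2142°.

23.21°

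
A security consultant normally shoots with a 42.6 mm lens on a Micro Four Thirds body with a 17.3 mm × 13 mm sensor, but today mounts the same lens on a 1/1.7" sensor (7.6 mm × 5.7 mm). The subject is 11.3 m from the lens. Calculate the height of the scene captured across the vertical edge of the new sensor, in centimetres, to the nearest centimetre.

The focal length stays 42.6 mm; the relevant sensor dimension is now h = 5.7 mm. Object distance dₒ = 11.3 m = 11300 mm.
Thin-lens field height W = h·(dₒ − f)/f = 5.7 × (11300 − 42.6)/42.6 ≈ 1506.272 mm = 150.627 cm.

151 cm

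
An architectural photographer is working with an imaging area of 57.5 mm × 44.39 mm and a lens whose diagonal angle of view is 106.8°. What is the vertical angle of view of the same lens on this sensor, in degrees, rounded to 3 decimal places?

78.897°

Sensor diagonal = √(57.5² + 44.39²) = √5276.7221 ≈ 72.6410 mm.
From the diagonal AOV: f = 72.6410 / (2·tan(53.4°)) = 72.6410 / 2.69300 ≈ 26.9740 mm.
Vertical AOV = 2·arctan(44.39 / (2 × 26.9740)) = 2·arctan(0.82283) ≈ 78.8971°.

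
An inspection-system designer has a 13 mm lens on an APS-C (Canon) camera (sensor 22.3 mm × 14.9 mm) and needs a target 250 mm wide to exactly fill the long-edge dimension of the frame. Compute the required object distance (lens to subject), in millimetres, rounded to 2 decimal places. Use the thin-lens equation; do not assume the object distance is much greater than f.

158.74 mm

Magnification m = w/W = dᵢ/dₒ; combined with 1/f = 1/dₒ + 1/dᵢ this gives dₒ = f·(1 + W/w).
dₒ = 13 mm × (1 + 250/22.3) = 13 × 12.2108 ≈ 158.740 mm.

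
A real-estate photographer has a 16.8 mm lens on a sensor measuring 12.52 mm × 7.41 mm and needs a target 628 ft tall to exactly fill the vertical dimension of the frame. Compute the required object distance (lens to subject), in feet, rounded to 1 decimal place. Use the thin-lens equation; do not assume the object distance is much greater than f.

W: 628 ft × 304.8 mm/ft = 191414.39 mm.
Magnification m = h/W = dᵢ/dₒ; combined with 1/f = 1/dₒ + 1/dᵢ this gives dₒ = f·(1 + W/h).
dₒ = 16.8 mm × (1 + 191414/7.41) = 16.8 × 25832.9020 ≈ 433992.754 mm = 433992.754/304.8 ft = 1423.86 ft.

1423.9 ft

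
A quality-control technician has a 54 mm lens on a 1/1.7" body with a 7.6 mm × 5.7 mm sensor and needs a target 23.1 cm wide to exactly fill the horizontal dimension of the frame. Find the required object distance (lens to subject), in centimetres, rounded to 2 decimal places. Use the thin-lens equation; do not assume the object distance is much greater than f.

169.53 cm

W: 23.1 cm = 231 mm.
Magnification m = w/W = dᵢ/dₒ; combined with 1/f = 1/dₒ + 1/dᵢ this gives dₒ = f·(1 + W/w).
dₒ = 54 mm × (1 + 231/7.6) = 54 × 31.3947 ≈ 1695.316 mm = 169.532 cm.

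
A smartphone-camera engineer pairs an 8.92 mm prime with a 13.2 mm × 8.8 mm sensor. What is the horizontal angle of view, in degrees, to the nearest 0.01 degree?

Angle of view α = 2·arctan(w/2f) with w = 13.2 mm and f = 8.92 mm.
w/2f = 0.73991; arctan(0.73991) ≈ 36.4981°, so α ≈ 72.9962°.

73.00°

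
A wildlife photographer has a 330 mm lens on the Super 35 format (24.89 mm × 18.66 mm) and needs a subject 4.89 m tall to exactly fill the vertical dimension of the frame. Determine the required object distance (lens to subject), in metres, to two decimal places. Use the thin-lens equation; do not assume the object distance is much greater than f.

86.81 m

W: 4.89 m = 4890 mm.
Magnification m = h/W = dᵢ/dₒ; combined with 1/f = 1/dₒ + 1/dᵢ this gives dₒ = f·(1 + W/h).
dₒ = 330 mm × (1 + 4890/18.66) = 330 × 263.0579 ≈ 86809.100 mm = 86.8091 m.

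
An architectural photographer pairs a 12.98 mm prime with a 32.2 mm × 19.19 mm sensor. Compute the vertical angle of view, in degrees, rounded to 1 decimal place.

Angle of view α = 2·arctan(h/2f) with h = 19.19 mm and f = 12.98 mm.
h/2f = 0.73921; arctan(0.73921) ≈ 36.4723°, so α ≈ 72.9447°.

72.9°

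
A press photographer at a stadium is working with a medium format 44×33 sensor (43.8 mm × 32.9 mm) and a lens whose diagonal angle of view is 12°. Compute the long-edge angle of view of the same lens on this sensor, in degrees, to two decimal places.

9.61°

Sensor diagonal = √(43.8² + 32.9²) = √3000.8500 ≈ 54.7800 mm.
From the diagonal AOV: f = 54.7800 / (2·tan(6°)) = 54.7800 / 0.21021 ≈ 260.5985 mm.
Long-edge AOV = 2·arctan(43.8 / (2 × 260.5985)) = 2·arctan(0.08404) ≈ 9.6074°.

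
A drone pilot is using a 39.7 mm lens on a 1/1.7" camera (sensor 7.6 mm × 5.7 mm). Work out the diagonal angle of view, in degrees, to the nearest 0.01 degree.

Sensor diagonal = √(7.6² + 5.7²) = √90.2500 ≈ 9.5000 mm.
Angle of view α = 2·arctan(d/2f) with d = 9.5000 mm and f = 39.7 mm.
d/2f = 0.11965; arctan(0.11965) ≈ 6.8229°, so α ≈ 13.6457°.

13.65°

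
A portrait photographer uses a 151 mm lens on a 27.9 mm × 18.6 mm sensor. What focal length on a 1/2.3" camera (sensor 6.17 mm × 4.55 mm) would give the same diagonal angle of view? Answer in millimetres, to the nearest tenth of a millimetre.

Sensor diagonal = √(27.9² + 18.6²) = √1124.3700 ≈ 33.5316 mm.
Sensor diagonal = √(6.17² + 4.55²) = √58.7714 ≈ 7.6663 mm.
Equal angle of view means equal diagonal/f ratio, so f₂ = f₁ · (diagonal₂/diagonal₁) = 151 × 7.6663/33.5316.
f₂ = 151 × 0.22863 ≈ 34.523 mm.

34.5 mm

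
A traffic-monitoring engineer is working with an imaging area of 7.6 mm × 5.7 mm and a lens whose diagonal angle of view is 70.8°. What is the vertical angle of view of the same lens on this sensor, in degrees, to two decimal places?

46.19°

Sensor diagonal = √(7.6² + 5.7²) = √90.2500 ≈ 9.5000 mm.
From the diagonal AOV: f = 9.5000 / (2·tan(35.4°)) = 9.5000 / 1.42133 ≈ 6.6839 mm.
Vertical AOV = 2·arctan(5.7 / (2 × 6.6839)) = 2·arctan(0.42640) ≈ 46.1866°.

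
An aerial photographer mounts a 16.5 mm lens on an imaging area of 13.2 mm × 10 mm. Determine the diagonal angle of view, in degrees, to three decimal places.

53.297°

Sensor diagonal = √(13.2² + 10²) = √274.2400 ≈ 16.5602 mm.
Angle of view α = 2·arctan(d/2f) with d = 16.5602 mm and f = 16.5 mm.
d/2f = 0.50182; arctan(0.50182) ≈ 26.6486°, so α ≈ 53.2972°.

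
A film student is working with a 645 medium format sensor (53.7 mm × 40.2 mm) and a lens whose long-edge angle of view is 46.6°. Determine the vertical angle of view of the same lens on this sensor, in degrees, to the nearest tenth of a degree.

35.7°

From the long-edge AOV: f = 53.7 / (2·tan(23.3°)) = 53.7 / 0.86134 ≈ 62.3450 mm.
Vertical AOV = 2·arctan(40.2 / (2 × 62.3450)) = 2·arctan(0.32240) ≈ 35.7386°.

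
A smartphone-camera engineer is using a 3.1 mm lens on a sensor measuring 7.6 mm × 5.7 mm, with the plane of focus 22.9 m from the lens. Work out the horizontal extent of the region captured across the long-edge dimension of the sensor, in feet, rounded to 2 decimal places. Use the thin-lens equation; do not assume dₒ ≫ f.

184.17 ft

dₒ: 22.9 m = 22900 mm.
Similar triangles through the lens centre give W/dₒ = w/dᵢ; with 1/f = 1/dₒ + 1/dᵢ this gives W = w·(dₒ − f)/f.
W = 7.6 mm × (22900 − 3.1) / 3.1 = 7.6 × 7386.0968 ≈ 56134.335 mm = 56134.335/304.8 ft = 184.168 ft.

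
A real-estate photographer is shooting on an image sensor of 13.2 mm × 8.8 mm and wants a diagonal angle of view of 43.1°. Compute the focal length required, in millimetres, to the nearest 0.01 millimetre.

20.09 mm

Sensor diagonal = √(13.2² + 8.8²) = √251.6800 ≈ 15.8644 mm.
From α = 2·arctan(d/2f) we get f = d / (2·tan(α/2)).
With d = 15.8644 mm and α/2 = 21.55°, tan(α/2) ≈ 0.39492, so f ≈ 15.8644 / 0.78984 ≈ 20.0857 mm.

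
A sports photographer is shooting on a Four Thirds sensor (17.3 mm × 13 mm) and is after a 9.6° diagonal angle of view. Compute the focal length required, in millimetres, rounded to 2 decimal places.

Sensor diagonal = √(17.3² + 13²) = √468.2900 ≈ 21.6400 mm.
From α = 2·arctan(d/2f) we get f = d / (2·tan(α/2)).
With d = 21.6400 mm and α/2 = 4.8°, tan(α/2) ≈ 0.08397, so f ≈ 21.6400 / 0.16794 ≈ 128.8520 mm.

128.85 mm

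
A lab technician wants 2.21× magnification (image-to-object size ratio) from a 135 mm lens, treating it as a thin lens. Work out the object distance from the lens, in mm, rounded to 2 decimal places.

With m = dᵢ/dₒ and 1/f = 1/dₒ + 1/dᵢ, substituting dᵢ = m·dₒ gives 1/f = (1 + 1/m)/dₒ, hence dₒ = f·(1 + 1/m).
dₒ = 135 × (1 + 1/2.21) = 135 × 1.45249 ≈ 196.086 mm.

196.09 mm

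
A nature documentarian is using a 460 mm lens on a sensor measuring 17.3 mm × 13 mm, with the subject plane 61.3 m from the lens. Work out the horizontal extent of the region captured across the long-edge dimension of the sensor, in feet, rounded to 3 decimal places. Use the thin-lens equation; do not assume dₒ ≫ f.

7.507 ft

dₒ: 61.3 m = 61300 mm.
Similar triangles through the lens centre give W/dₒ = w/dᵢ; with 1/f = 1/dₒ + 1/dᵢ this gives W = w·(dₒ − f)/f.
W = 17.3 mm × (61300 − 460) / 460 = 17.3 × 132.2609 ≈ 2288.113 mm = 2288.113/304.8 ft = 7.50693 ft.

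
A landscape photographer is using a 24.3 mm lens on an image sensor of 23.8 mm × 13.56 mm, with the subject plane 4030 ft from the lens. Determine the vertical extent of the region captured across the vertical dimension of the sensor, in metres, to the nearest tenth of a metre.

685.4 m

dₒ: 4030 ft × 304.8 mm/ft = 1228343.96 mm.
Similar triangles through the lens centre give W/dₒ = h/dᵢ; with 1/f = 1/dₒ + 1/dᵢ this gives W = h·(dₒ − f)/f.
W = 13.56 mm × (1.22834e+06 − 24.3) / 24.3 = 13.56 × 50548.1342 ≈ 685432.700 mm = 685.433 m.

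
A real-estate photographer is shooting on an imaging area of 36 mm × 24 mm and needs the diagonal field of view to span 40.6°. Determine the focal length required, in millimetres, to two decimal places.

58.48 mm

Sensor diagonal = √(36² + 24²) = √1872.0000 ≈ 43.2666 mm.
From α = 2·arctan(d/2f) we get f = d / (2·tan(α/2)).
With d = 43.2666 mm and α/2 = 20.3°, tan(α/2) ≈ 0.36991, so f ≈ 43.2666 / 0.73982 ≈ 58.4824 mm.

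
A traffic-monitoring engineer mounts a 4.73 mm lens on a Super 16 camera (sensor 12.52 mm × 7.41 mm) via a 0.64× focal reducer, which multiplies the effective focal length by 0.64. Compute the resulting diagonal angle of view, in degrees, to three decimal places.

134.810°

Effective focal length f = 4.73 × 0.64 = 3.0272 mm.
Sensor diagonal = √(12.52² + 7.41²) = √211.6585 ≈ 14.5485 mm.
α = 2·arctan(14.548 / (2 × 3.0272)) = 2·arctan(2.40296) ≈ 134.8104°.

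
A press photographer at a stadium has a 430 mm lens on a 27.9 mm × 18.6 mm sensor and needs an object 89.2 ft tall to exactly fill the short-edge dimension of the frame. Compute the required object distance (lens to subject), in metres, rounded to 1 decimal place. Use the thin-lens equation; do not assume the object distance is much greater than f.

629.0 m

W: 89.2 ft × 304.8 mm/ft = 27188.16 mm.
Magnification m = h/W = dᵢ/dₒ; combined with 1/f = 1/dₒ + 1/dᵢ this gives dₒ = f·(1 + W/h).
dₒ = 430 mm × (1 + 27188.2/18.6) = 430 × 1462.7290 ≈ 628973.464 mm = 628.973 m.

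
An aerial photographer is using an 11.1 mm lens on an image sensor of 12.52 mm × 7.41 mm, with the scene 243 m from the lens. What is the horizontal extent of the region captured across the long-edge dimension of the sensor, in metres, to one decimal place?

274.1 m

dₒ: 243 m = 243000 mm.
Similar triangles through the lens centre give W/dₒ = w/dᵢ; with 1/f = 1/dₒ + 1/dᵢ this gives W = w·(dₒ − f)/f.
W = 12.52 mm × (243000 − 11.1) / 11.1 = 12.52 × 21890.8919 ≈ 274073.966 mm = 274.074 m.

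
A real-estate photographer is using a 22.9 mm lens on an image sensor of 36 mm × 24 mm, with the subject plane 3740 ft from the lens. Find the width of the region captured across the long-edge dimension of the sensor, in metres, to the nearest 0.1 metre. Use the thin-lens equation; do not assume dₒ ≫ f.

1792.0 m

dₒ: 3740 ft × 304.8 mm/ft = 1139951.96 mm.
Similar triangles through the lens centre give W/dₒ = w/dᵢ; with 1/f = 1/dₒ + 1/dᵢ this gives W = w·(dₒ − f)/f.
W = 36 mm × (1.13995e+06 − 22.9) / 22.9 = 36 × 49778.5617 ≈ 1792028.222 mm = 1792.03 m.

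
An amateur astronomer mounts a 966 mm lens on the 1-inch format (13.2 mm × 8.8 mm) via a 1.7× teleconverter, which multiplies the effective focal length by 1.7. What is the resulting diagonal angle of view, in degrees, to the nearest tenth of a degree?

0.6°

Effective focal length f = 966 × 1.7 = 1642.2 mm.
Sensor diagonal = √(13.2² + 8.8²) = √251.6800 ≈ 15.8644 mm.
α = 2·arctan(15.864 / (2 × 1642.2)) = 2·arctan(0.00483) ≈ 0.5535°.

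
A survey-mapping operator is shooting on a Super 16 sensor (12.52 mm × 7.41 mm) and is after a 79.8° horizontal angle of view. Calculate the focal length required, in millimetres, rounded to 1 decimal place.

7.5 mm

From α = 2·arctan(w/2f) we get f = w / (2·tan(α/2)).
With w = 12.52 mm and α/2 = 39.9°, tan(α/2) ≈ 0.83613, so f ≈ 12.52 / 1.67226 ≈ 7.4869 mm.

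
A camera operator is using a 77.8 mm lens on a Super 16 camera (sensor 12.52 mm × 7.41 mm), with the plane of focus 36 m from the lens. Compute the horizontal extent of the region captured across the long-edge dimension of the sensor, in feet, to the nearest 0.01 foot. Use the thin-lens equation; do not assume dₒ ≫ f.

dₒ: 36 m = 36000 mm.
Similar triangles through the lens centre give W/dₒ = w/dᵢ; with 1/f = 1/dₒ + 1/dᵢ this gives W = w·(dₒ − f)/f.
W = 12.52 mm × (36000 − 77.8) / 77.8 = 12.52 × 461.7249 ≈ 5780.796 mm = 5780.796/304.8 ft = 18.9659 ft.

18.97 ft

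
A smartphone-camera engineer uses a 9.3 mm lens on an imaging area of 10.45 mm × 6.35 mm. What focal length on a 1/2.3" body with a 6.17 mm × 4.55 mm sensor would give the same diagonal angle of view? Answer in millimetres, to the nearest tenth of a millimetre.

Sensor diagonal = √(10.45² + 6.35²) = √149.5250 ≈ 12.2280 mm.
Sensor diagonal = √(6.17² + 4.55²) = √58.7714 ≈ 7.6663 mm.
Equal angle of view means equal diagonal/f ratio, so f₂ = f₁ · (diagonal₂/diagonal₁) = 9.3 × 7.6663/12.2280.
f₂ = 9.3 × 0.62694 ≈ 5.831 mm.

5.8 mm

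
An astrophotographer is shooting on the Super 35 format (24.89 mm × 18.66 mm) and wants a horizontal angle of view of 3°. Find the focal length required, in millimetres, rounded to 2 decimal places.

From α = 2·arctan(w/2f) we get f = w / (2·tan(α/2)).
With w = 24.89 mm and α/2 = 1.5°, tan(α/2) ≈ 0.02619, so f ≈ 24.89 / 0.05237 ≈ 475.2554 mm.

475.26 mm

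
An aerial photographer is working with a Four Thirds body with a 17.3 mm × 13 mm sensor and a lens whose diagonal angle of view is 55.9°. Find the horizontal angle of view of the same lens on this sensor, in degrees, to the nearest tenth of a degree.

46.0°

Sensor diagonal = √(17.3² + 13²) = √468.2900 ≈ 21.6400 mm.
From the diagonal AOV: f = 21.6400 / (2·tan(27.95°)) = 21.6400 / 1.06118 ≈ 20.3924 mm.
Horizontal AOV = 2·arctan(17.3 / (2 × 20.3924)) = 2·arctan(0.42418) ≈ 45.9712°.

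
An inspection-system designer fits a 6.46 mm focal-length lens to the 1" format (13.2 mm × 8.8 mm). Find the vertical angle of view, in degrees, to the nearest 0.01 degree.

Angle of view α = 2·arctan(h/2f) with h = 8.8 mm and f = 6.46 mm.
h/2f = 0.68111; arctan(0.68111) ≈ 34.2593°, so α ≈ 68.5187°.

68.52°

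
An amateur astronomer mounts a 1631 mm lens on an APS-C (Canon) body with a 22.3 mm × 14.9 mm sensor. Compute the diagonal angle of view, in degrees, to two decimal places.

0.94°

Sensor diagonal = √(22.3² + 14.9²) = √719.3000 ≈ 26.8198 mm.
Angle of view α = 2·arctan(d/2f) with d = 26.8198 mm and f = 1631 mm.
d/2f = 0.00822; arctan(0.00822) ≈ 0.4711°, so α ≈ 0.9421°.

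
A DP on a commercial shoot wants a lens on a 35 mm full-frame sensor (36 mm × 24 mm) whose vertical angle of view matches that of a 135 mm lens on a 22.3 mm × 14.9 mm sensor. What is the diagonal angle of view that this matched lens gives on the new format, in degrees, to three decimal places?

Equal vertical AOV ⇒ f₂ = f₁ · 24/14.9 = 135 × 1.61074 ≈ 217.4497 mm.
Sensor diagonal = √(36² + 24²) = √1872.0000 ≈ 43.2666 mm.
Diagonal AOV on the new format = 2·arctan(43.2666 / (2 × 217.4497)) = 2·arctan(0.09949) ≈ 11.3629°.

11.363°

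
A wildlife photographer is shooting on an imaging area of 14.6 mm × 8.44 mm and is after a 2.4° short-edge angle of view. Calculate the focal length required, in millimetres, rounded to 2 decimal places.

From α = 2·arctan(h/2f) we get f = h / (2·tan(α/2)).
With h = 8.44 mm and α/2 = 1.2°, tan(α/2) ≈ 0.02095, so f ≈ 8.44 / 0.04189 ≈ 201.4607 mm.

201.46 mm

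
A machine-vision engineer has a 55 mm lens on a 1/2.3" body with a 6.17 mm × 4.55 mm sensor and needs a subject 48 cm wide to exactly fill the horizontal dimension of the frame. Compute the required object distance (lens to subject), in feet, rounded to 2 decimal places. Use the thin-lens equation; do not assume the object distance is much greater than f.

W: 48 cm = 480 mm.
Magnification m = w/W = dᵢ/dₒ; combined with 1/f = 1/dₒ + 1/dᵢ this gives dₒ = f·(1 + W/w).
dₒ = 55 mm × (1 + 480/6.17) = 55 × 78.7958 ≈ 4333.768 mm = 4333.768/304.8 ft = 14.2184 ft.

14.22 ft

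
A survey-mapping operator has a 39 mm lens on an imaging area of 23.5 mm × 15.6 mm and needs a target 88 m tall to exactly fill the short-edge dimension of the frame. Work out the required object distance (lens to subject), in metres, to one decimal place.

W: 88 m = 88000 mm.
Magnification m = h/W = dᵢ/dₒ; combined with 1/f = 1/dₒ + 1/dᵢ this gives dₒ = f·(1 + W/h).
dₒ = 39 mm × (1 + 88000/15.6) = 39 × 5642.0256 ≈ 220039.000 mm = 220.039 m.

220.0 m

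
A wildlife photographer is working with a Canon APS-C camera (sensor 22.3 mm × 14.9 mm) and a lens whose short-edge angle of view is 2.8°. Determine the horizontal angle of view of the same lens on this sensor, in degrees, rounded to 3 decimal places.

From the short-edge AOV: f = 14.9 / (2·tan(1.4°)) = 14.9 / 0.04888 ≈ 304.8347 mm.
Horizontal AOV = 2·arctan(22.3 / (2 × 304.8347)) = 2·arctan(0.03658) ≈ 4.1896°.

4.190°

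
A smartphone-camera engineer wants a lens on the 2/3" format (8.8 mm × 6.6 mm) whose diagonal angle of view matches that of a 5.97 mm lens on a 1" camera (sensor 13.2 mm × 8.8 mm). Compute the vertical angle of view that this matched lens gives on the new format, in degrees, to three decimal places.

77.124°

Sensor diagonal = √(13.2² + 8.8²) = √251.6800 ≈ 15.8644 mm.
Sensor diagonal = √(8.8² + 6.6²) = √121.0000 ≈ 11.0000 mm.
Equal diagonal AOV ⇒ f₂ = f₁ · 11.0000/15.8644 = 5.97 × 0.69338 ≈ 4.1395 mm.
Vertical AOV on the new format = 2·arctan(6.6 / (2 × 4.1395)) = 2·arctan(0.79721) ≈ 77.1242°.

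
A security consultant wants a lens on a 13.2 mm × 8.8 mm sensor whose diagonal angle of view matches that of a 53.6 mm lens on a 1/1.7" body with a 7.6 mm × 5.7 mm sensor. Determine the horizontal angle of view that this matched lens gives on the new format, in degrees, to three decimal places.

8.434°

Sensor diagonal = √(7.6² + 5.7²) = √90.2500 ≈ 9.5000 mm.
Sensor diagonal = √(13.2² + 8.8²) = √251.6800 ≈ 15.8644 mm.
Equal diagonal AOV ⇒ f₂ = f₁ · 15.8644/9.5000 = 53.6 × 1.66994 ≈ 89.5088 mm.
Horizontal AOV on the new format = 2·arctan(13.2 / (2 × 89.5088)) = 2·arctan(0.07374) ≈ 8.4342°.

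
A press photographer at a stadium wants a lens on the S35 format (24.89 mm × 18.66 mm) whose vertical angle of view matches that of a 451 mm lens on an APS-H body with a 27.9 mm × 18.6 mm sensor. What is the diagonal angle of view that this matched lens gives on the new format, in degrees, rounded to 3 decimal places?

3.938°

Equal vertical AOV ⇒ f₂ = f₁ · 18.66/18.6 = 451 × 1.00323 ≈ 452.4548 mm.
Sensor diagonal = √(24.89² + 18.66²) = √967.7077 ≈ 31.1080 mm.
Diagonal AOV on the new format = 2·arctan(31.1080 / (2 × 452.4548)) = 2·arctan(0.03438) ≈ 3.9378°.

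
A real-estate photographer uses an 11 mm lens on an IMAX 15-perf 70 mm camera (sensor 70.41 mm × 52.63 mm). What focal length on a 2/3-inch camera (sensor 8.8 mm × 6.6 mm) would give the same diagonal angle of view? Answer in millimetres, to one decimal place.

Sensor diagonal = √(70.41² + 52.63²) = √7727.4850 ≈ 87.9061 mm.
Sensor diagonal = √(8.8² + 6.6²) = √121.0000 ≈ 11.0000 mm.
Equal angle of view means equal diagonal/f ratio, so f₂ = f₁ · (diagonal₂/diagonal₁) = 11 × 11.0000/87.9061.
f₂ = 11 × 0.12513 ≈ 1.376 mm.

1.4 mm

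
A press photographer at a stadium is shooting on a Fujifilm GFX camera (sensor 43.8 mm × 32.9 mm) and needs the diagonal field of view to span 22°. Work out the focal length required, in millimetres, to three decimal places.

Sensor diagonal = √(43.8² + 32.9²) = √3000.8500 ≈ 54.7800 mm.
From α = 2·arctan(d/2f) we get f = d / (2·tan(α/2)).
With d = 54.7800 mm and α/2 = 11°, tan(α/2) ≈ 0.19438, so f ≈ 54.7800 / 0.38876 ≈ 140.9094 mm.

140.909 mm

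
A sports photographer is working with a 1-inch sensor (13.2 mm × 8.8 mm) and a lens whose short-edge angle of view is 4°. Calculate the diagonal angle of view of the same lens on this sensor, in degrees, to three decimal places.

From the short-edge AOV: f = 8.8 / (2·tan(2°)) = 8.8 / 0.06984 ≈ 125.9995 mm.
Sensor diagonal = √(13.2² + 8.8²) = √251.6800 ≈ 15.8644 mm.
Diagonal AOV = 2·arctan(15.8644 / (2 × 125.9995)) = 2·arctan(0.06295) ≈ 7.2045°.

7.205°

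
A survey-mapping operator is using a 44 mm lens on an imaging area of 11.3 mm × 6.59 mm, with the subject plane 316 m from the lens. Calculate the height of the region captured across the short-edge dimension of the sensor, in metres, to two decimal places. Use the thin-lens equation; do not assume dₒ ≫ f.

47.32 m

dₒ: 316 m = 316000 mm.
Similar triangles through the lens centre give W/dₒ = h/dᵢ; with 1/f = 1/dₒ + 1/dᵢ this gives W = h·(dₒ − f)/f.
W = 6.59 mm × (316000 − 44) / 44 = 6.59 × 7180.8182 ≈ 47321.592 mm = 47.3216 m.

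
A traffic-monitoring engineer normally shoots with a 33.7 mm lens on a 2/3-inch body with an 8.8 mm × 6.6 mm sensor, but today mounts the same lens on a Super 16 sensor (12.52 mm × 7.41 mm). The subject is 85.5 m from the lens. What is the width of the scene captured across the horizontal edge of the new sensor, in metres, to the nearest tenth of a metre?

The focal length stays 33.7 mm; the relevant sensor dimension is now w = 12.52 mm. Object distance dₒ = 85.5 m = 85500 mm.
Thin-lens field width W = w·(dₒ − f)/f = 12.52 × (85500 − 33.7)/33.7 ≈ 31751.872 mm = 31.7519 m.

31.8 m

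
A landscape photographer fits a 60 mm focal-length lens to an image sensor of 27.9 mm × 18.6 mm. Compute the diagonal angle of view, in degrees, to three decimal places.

31.224°

Sensor diagonal = √(27.9² + 18.6²) = √1124.3700 ≈ 33.5316 mm.
Angle of view α = 2·arctan(d/2f) with d = 33.5316 mm and f = 60 mm.
d/2f = 0.27943; arctan(0.27943) ≈ 15.6120°, so α ≈ 31.2239°.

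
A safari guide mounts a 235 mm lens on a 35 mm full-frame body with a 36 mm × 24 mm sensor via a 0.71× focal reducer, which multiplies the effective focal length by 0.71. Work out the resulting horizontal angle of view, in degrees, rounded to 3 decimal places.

Effective focal length f = 235 × 0.71 = 166.85 mm.
α = 2·arctan(36 / (2 × 166.85)) = 2·arctan(0.10788) ≈ 12.3147°.

12.315°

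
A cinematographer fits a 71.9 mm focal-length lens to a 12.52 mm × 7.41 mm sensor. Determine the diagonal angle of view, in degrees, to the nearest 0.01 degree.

Sensor diagonal = √(12.52² + 7.41²) = √211.6585 ≈ 14.5485 mm.
Angle of view α = 2·arctan(d/2f) with d = 14.5485 mm and f = 71.9 mm.
d/2f = 0.10117; arctan(0.10117) ≈ 5.7771°, so α ≈ 11.5541°.

11.55°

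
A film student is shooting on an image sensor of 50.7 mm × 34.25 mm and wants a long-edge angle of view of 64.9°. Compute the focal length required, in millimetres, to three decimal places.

39.868 mm

From α = 2·arctan(w/2f) we get f = w / (2·tan(α/2)).
With w = 50.7 mm and α/2 = 32.45°, tan(α/2) ≈ 0.63584, so f ≈ 50.7 / 1.27169 ≈ 39.8683 mm.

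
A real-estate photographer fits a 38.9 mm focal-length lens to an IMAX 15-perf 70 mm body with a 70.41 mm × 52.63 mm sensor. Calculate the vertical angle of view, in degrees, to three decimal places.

Angle of view α = 2·arctan(h/2f) with h = 52.63 mm and f = 38.9 mm.
h/2f = 0.67648; arctan(0.67648) ≈ 34.0775°, so α ≈ 68.1550°.

68.155°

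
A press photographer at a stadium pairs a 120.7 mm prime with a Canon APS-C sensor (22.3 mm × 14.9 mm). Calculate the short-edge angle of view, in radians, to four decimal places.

0.1233 rad

Angle of view α = 2·arctan(h/2f) with h = 14.9 mm and f = 120.7 mm.
h/2f = 0.06172; arctan(0.06172) ≈ 0.0616 rad, so α ≈ 0.1233 rad.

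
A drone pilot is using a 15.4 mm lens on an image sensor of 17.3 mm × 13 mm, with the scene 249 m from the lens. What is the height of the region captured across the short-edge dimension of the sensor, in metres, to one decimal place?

210.2 m

dₒ: 249 m = 249000 mm.
Similar triangles through the lens centre give W/dₒ = h/dᵢ; with 1/f = 1/dₒ + 1/dᵢ this gives W = h·(dₒ − f)/f.
W = 13 mm × (249000 − 15.4) / 15.4 = 13 × 16167.8312 ≈ 210181.805 mm = 210.182 m.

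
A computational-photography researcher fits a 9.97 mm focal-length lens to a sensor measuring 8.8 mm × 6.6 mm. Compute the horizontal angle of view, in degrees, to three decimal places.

Angle of view α = 2·arctan(w/2f) with w = 8.8 mm and f = 9.97 mm.
w/2f = 0.44132; arctan(0.44132) ≈ 23.8130°, so α ≈ 47.6260°.

47.626°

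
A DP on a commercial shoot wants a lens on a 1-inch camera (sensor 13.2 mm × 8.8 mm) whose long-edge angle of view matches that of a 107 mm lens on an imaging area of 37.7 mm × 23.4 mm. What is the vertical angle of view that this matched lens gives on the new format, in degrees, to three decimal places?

Equal long-edge AOV ⇒ f₂ = f₁ · 13.2/37.7 = 107 × 0.35013 ≈ 37.4642 mm.
Vertical AOV on the new format = 2·arctan(8.8 / (2 × 37.4642)) = 2·arctan(0.11745) ≈ 13.3969°.

13.397°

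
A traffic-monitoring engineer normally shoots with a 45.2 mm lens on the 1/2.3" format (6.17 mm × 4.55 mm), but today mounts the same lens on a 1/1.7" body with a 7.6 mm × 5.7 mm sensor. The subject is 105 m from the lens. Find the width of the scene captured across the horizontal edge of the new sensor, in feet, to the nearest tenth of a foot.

57.9 ft

The focal length stays 45.2 mm; the relevant sensor dimension is now w = 7.6 mm. Object distance dₒ = 105 m = 105000 mm.
Thin-lens field width W = w·(dₒ − f)/f = 7.6 × (105000 − 45.2)/45.2 ≈ 17647.267 mm = 17647.267/304.8 ft = 57.8979 ft.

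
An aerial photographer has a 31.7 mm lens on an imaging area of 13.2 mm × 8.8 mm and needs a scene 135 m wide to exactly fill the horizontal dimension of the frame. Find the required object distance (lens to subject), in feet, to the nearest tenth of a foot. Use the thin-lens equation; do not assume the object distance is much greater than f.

1063.8 ft

W: 135 m = 135000 mm.
Magnification m = w/W = dᵢ/dₒ; combined with 1/f = 1/dₒ + 1/dᵢ this gives dₒ = f·(1 + W/w).
dₒ = 31.7 mm × (1 + 135000/13.2) = 31.7 × 10228.2727 ≈ 324236.245 mm = 324236.245/304.8 ft = 1063.77 ft.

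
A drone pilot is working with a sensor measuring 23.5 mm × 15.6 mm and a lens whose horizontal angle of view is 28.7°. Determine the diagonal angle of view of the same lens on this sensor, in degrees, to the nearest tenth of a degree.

34.1°

From the horizontal AOV: f = 23.5 / (2·tan(14.35°)) = 23.5 / 0.51165 ≈ 45.9296 mm.
Sensor diagonal = √(23.5² + 15.6²) = √795.6100 ≈ 28.2066 mm.
Diagonal AOV = 2·arctan(28.2066 / (2 × 45.9296)) = 2·arctan(0.30706) ≈ 34.1396°.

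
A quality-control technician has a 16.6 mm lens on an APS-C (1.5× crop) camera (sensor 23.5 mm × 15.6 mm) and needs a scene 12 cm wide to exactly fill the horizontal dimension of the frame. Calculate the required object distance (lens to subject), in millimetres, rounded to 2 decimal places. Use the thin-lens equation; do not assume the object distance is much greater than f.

101.37 mm

W: 12 cm = 120 mm.
Magnification m = w/W = dᵢ/dₒ; combined with 1/f = 1/dₒ + 1/dᵢ this gives dₒ = f·(1 + W/w).
dₒ = 16.6 mm × (1 + 120/23.5) = 16.6 × 6.1064 ≈ 101.366 mm.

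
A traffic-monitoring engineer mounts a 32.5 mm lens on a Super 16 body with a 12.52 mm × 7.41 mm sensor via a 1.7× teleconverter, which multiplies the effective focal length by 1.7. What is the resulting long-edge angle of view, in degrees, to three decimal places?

Effective focal length f = 32.5 × 1.7 = 55.25 mm.
α = 2·arctan(12.52 / (2 × 55.25)) = 2·arctan(0.11330) ≈ 12.9285°.

12.928°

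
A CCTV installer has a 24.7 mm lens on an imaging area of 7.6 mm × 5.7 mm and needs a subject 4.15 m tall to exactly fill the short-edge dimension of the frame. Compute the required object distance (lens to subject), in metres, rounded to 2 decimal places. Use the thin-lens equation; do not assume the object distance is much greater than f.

W: 4.15 m = 4150 mm.
Magnification m = h/W = dᵢ/dₒ; combined with 1/f = 1/dₒ + 1/dᵢ this gives dₒ = f·(1 + W/h).
dₒ = 24.7 mm × (1 + 4150/5.7) = 24.7 × 729.0702 ≈ 18008.033 mm = 18.008 m.

18.01 m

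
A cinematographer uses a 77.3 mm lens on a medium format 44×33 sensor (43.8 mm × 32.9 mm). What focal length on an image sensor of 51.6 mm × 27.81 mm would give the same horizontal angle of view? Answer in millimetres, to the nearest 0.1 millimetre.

91.1 mm

Equal angle of view means equal width/f ratio, so f₂ = f₁ · (width₂/width₁) = 77.3 × 51.6/43.8.
f₂ = 77.3 × 1.17808 ≈ 91.066 mm.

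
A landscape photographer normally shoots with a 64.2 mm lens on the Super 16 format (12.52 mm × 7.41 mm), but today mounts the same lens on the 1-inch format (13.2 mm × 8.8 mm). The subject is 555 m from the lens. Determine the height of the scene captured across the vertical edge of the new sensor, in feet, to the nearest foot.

250 ft

The focal length stays 64.2 mm; the relevant sensor dimension is now h = 8.8 mm. Object distance dₒ = 555 m = 555000 mm.
Thin-lens field height W = h·(dₒ − f)/f = 8.8 × (555000 − 64.2)/64.2 ≈ 76065.966 mm = 76065.966/304.8 ft = 249.56 ft.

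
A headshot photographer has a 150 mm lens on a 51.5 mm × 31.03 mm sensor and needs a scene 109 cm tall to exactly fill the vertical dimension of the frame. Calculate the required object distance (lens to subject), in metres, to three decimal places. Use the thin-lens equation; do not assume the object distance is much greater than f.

5.419 m

W: 109 cm = 1090 mm.
Magnification m = h/W = dᵢ/dₒ; combined with 1/f = 1/dₒ + 1/dᵢ this gives dₒ = f·(1 + W/h).
dₒ = 150 mm × (1 + 1090/31.03) = 150 × 36.1273 ≈ 5419.094 mm = 5.41909 m.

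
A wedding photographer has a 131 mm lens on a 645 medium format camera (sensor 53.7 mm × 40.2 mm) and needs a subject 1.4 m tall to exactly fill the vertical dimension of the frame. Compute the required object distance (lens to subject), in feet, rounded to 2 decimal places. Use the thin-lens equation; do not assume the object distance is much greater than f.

W: 1.4 m = 1400 mm.
Magnification m = h/W = dᵢ/dₒ; combined with 1/f = 1/dₒ + 1/dᵢ this gives dₒ = f·(1 + W/h).
dₒ = 131 mm × (1 + 1400/40.2) = 131 × 35.8259 ≈ 4693.189 mm = 4693.189/304.8 ft = 15.3976 ft.

15.40 ft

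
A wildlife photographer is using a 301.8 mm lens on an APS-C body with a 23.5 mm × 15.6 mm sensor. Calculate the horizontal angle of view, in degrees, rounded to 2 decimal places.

4.46°

Angle of view α = 2·arctan(w/2f) with w = 23.5 mm and f = 301.8 mm.
w/2f = 0.03893; arctan(0.03893) ≈ 2.2296°, so α ≈ 4.4591°.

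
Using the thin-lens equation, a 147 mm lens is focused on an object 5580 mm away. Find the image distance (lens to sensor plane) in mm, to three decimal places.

150.977 mm

1/dᵢ = 1/f − 1/dₒ = 1/147 − 1/5580 = 0.0066235 mm⁻¹.
dᵢ = 1/0.0066235 ≈ 150.9774 mm.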